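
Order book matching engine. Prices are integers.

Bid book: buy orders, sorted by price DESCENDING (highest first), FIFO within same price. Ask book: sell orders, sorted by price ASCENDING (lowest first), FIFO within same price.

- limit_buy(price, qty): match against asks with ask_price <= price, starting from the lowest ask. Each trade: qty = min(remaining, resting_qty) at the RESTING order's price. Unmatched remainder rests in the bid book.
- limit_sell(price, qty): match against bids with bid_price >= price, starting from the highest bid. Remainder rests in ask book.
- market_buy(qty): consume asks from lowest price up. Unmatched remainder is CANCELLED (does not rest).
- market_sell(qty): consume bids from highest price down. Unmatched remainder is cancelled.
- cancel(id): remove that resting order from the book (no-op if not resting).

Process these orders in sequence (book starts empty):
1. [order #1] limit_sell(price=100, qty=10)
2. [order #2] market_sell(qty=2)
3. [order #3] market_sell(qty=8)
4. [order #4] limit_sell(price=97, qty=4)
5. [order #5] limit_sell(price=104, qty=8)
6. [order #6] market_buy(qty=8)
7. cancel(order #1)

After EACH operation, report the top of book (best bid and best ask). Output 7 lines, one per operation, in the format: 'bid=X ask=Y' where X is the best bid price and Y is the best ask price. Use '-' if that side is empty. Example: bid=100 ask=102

After op 1 [order #1] limit_sell(price=100, qty=10): fills=none; bids=[-] asks=[#1:10@100]
After op 2 [order #2] market_sell(qty=2): fills=none; bids=[-] asks=[#1:10@100]
After op 3 [order #3] market_sell(qty=8): fills=none; bids=[-] asks=[#1:10@100]
After op 4 [order #4] limit_sell(price=97, qty=4): fills=none; bids=[-] asks=[#4:4@97 #1:10@100]
After op 5 [order #5] limit_sell(price=104, qty=8): fills=none; bids=[-] asks=[#4:4@97 #1:10@100 #5:8@104]
After op 6 [order #6] market_buy(qty=8): fills=#6x#4:4@97 #6x#1:4@100; bids=[-] asks=[#1:6@100 #5:8@104]
After op 7 cancel(order #1): fills=none; bids=[-] asks=[#5:8@104]

Answer: bid=- ask=100
bid=- ask=100
bid=- ask=100
bid=- ask=97
bid=- ask=97
bid=- ask=100
bid=- ask=104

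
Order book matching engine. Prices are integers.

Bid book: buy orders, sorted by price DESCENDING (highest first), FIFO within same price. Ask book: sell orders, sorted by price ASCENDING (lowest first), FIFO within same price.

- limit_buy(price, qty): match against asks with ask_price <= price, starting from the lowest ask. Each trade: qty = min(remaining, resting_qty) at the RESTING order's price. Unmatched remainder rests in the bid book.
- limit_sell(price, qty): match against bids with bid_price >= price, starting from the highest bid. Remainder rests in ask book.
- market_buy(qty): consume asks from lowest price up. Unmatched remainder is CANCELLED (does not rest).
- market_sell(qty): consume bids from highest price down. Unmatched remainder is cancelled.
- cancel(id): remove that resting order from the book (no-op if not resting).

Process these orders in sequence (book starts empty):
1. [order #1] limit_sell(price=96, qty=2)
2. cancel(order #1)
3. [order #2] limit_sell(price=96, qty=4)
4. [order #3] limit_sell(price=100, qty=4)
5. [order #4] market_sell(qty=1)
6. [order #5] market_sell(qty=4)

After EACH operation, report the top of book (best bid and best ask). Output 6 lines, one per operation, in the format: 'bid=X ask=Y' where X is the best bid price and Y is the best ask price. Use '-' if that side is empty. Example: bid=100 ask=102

After op 1 [order #1] limit_sell(price=96, qty=2): fills=none; bids=[-] asks=[#1:2@96]
After op 2 cancel(order #1): fills=none; bids=[-] asks=[-]
After op 3 [order #2] limit_sell(price=96, qty=4): fills=none; bids=[-] asks=[#2:4@96]
After op 4 [order #3] limit_sell(price=100, qty=4): fills=none; bids=[-] asks=[#2:4@96 #3:4@100]
After op 5 [order #4] market_sell(qty=1): fills=none; bids=[-] asks=[#2:4@96 #3:4@100]
After op 6 [order #5] market_sell(qty=4): fills=none; bids=[-] asks=[#2:4@96 #3:4@100]

Answer: bid=- ask=96
bid=- ask=-
bid=- ask=96
bid=- ask=96
bid=- ask=96
bid=- ask=96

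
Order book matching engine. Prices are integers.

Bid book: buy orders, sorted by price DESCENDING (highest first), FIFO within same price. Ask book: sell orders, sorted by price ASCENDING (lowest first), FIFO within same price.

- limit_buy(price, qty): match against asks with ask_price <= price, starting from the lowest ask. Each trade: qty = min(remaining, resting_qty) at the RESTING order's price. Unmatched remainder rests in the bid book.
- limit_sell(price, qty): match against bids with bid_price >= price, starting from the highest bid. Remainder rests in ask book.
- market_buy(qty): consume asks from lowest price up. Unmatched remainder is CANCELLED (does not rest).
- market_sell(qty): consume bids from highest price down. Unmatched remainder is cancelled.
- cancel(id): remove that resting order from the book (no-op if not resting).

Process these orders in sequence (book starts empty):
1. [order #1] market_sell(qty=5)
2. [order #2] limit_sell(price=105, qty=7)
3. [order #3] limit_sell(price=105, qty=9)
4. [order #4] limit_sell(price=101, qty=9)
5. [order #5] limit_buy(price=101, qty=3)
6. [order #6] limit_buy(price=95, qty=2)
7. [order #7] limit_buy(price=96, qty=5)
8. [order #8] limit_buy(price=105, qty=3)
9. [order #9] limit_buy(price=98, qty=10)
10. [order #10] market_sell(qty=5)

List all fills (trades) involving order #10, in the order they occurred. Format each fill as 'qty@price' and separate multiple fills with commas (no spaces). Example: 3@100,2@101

Answer: 5@98

Derivation:
After op 1 [order #1] market_sell(qty=5): fills=none; bids=[-] asks=[-]
After op 2 [order #2] limit_sell(price=105, qty=7): fills=none; bids=[-] asks=[#2:7@105]
After op 3 [order #3] limit_sell(price=105, qty=9): fills=none; bids=[-] asks=[#2:7@105 #3:9@105]
After op 4 [order #4] limit_sell(price=101, qty=9): fills=none; bids=[-] asks=[#4:9@101 #2:7@105 #3:9@105]
After op 5 [order #5] limit_buy(price=101, qty=3): fills=#5x#4:3@101; bids=[-] asks=[#4:6@101 #2:7@105 #3:9@105]
After op 6 [order #6] limit_buy(price=95, qty=2): fills=none; bids=[#6:2@95] asks=[#4:6@101 #2:7@105 #3:9@105]
After op 7 [order #7] limit_buy(price=96, qty=5): fills=none; bids=[#7:5@96 #6:2@95] asks=[#4:6@101 #2:7@105 #3:9@105]
After op 8 [order #8] limit_buy(price=105, qty=3): fills=#8x#4:3@101; bids=[#7:5@96 #6:2@95] asks=[#4:3@101 #2:7@105 #3:9@105]
After op 9 [order #9] limit_buy(price=98, qty=10): fills=none; bids=[#9:10@98 #7:5@96 #6:2@95] asks=[#4:3@101 #2:7@105 #3:9@105]
After op 10 [order #10] market_sell(qty=5): fills=#9x#10:5@98; bids=[#9:5@98 #7:5@96 #6:2@95] asks=[#4:3@101 #2:7@105 #3:9@105]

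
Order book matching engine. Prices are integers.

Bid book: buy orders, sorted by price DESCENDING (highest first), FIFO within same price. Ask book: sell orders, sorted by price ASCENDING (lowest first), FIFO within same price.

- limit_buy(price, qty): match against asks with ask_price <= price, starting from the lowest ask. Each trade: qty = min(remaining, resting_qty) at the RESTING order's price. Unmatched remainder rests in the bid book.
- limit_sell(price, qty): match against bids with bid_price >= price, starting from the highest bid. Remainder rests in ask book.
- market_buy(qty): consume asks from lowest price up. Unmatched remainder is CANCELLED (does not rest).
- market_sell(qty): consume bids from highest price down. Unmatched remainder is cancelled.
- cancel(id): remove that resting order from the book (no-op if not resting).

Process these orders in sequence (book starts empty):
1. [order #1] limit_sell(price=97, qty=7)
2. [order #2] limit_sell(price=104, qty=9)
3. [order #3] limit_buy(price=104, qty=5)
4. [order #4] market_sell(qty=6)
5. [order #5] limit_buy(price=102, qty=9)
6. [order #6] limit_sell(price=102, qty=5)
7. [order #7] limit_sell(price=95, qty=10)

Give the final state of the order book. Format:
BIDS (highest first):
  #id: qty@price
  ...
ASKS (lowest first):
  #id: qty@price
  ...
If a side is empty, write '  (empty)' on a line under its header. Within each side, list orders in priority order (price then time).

After op 1 [order #1] limit_sell(price=97, qty=7): fills=none; bids=[-] asks=[#1:7@97]
After op 2 [order #2] limit_sell(price=104, qty=9): fills=none; bids=[-] asks=[#1:7@97 #2:9@104]
After op 3 [order #3] limit_buy(price=104, qty=5): fills=#3x#1:5@97; bids=[-] asks=[#1:2@97 #2:9@104]
After op 4 [order #4] market_sell(qty=6): fills=none; bids=[-] asks=[#1:2@97 #2:9@104]
After op 5 [order #5] limit_buy(price=102, qty=9): fills=#5x#1:2@97; bids=[#5:7@102] asks=[#2:9@104]
After op 6 [order #6] limit_sell(price=102, qty=5): fills=#5x#6:5@102; bids=[#5:2@102] asks=[#2:9@104]
After op 7 [order #7] limit_sell(price=95, qty=10): fills=#5x#7:2@102; bids=[-] asks=[#7:8@95 #2:9@104]

Answer: BIDS (highest first):
  (empty)
ASKS (lowest first):
  #7: 8@95
  #2: 9@104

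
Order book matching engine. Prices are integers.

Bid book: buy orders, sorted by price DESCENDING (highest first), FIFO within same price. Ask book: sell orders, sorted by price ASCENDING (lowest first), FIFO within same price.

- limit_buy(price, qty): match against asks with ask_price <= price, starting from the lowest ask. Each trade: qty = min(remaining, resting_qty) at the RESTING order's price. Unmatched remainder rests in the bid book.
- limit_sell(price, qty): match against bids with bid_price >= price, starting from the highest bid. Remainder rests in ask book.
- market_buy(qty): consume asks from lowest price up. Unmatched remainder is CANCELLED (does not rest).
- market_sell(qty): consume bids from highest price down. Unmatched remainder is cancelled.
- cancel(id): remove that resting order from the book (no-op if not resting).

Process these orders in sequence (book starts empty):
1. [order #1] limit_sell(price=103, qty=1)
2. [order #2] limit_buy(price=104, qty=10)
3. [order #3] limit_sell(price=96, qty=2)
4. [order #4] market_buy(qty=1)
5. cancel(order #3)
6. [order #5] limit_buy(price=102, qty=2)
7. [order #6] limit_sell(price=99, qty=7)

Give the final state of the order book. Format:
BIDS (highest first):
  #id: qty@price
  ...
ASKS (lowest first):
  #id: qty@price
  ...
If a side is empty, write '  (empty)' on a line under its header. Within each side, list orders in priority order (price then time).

After op 1 [order #1] limit_sell(price=103, qty=1): fills=none; bids=[-] asks=[#1:1@103]
After op 2 [order #2] limit_buy(price=104, qty=10): fills=#2x#1:1@103; bids=[#2:9@104] asks=[-]
After op 3 [order #3] limit_sell(price=96, qty=2): fills=#2x#3:2@104; bids=[#2:7@104] asks=[-]
After op 4 [order #4] market_buy(qty=1): fills=none; bids=[#2:7@104] asks=[-]
After op 5 cancel(order #3): fills=none; bids=[#2:7@104] asks=[-]
After op 6 [order #5] limit_buy(price=102, qty=2): fills=none; bids=[#2:7@104 #5:2@102] asks=[-]
After op 7 [order #6] limit_sell(price=99, qty=7): fills=#2x#6:7@104; bids=[#5:2@102] asks=[-]

Answer: BIDS (highest first):
  #5: 2@102
ASKS (lowest first):
  (empty)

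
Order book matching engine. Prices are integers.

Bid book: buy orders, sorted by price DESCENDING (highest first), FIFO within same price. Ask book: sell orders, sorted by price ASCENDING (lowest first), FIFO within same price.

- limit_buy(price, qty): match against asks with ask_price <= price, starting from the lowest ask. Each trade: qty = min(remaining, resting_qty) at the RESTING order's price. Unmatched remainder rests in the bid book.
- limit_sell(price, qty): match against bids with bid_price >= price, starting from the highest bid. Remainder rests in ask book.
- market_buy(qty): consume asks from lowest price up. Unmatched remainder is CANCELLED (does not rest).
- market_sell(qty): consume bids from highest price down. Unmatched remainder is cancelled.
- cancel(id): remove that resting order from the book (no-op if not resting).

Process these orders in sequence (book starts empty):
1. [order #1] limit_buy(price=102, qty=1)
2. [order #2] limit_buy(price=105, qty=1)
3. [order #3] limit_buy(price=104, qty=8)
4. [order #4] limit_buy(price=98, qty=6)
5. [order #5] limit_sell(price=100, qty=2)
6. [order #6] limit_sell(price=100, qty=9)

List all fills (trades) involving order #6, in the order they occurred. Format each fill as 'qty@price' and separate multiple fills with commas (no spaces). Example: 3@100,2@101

Answer: 7@104,1@102

Derivation:
After op 1 [order #1] limit_buy(price=102, qty=1): fills=none; bids=[#1:1@102] asks=[-]
After op 2 [order #2] limit_buy(price=105, qty=1): fills=none; bids=[#2:1@105 #1:1@102] asks=[-]
After op 3 [order #3] limit_buy(price=104, qty=8): fills=none; bids=[#2:1@105 #3:8@104 #1:1@102] asks=[-]
After op 4 [order #4] limit_buy(price=98, qty=6): fills=none; bids=[#2:1@105 #3:8@104 #1:1@102 #4:6@98] asks=[-]
After op 5 [order #5] limit_sell(price=100, qty=2): fills=#2x#5:1@105 #3x#5:1@104; bids=[#3:7@104 #1:1@102 #4:6@98] asks=[-]
After op 6 [order #6] limit_sell(price=100, qty=9): fills=#3x#6:7@104 #1x#6:1@102; bids=[#4:6@98] asks=[#6:1@100]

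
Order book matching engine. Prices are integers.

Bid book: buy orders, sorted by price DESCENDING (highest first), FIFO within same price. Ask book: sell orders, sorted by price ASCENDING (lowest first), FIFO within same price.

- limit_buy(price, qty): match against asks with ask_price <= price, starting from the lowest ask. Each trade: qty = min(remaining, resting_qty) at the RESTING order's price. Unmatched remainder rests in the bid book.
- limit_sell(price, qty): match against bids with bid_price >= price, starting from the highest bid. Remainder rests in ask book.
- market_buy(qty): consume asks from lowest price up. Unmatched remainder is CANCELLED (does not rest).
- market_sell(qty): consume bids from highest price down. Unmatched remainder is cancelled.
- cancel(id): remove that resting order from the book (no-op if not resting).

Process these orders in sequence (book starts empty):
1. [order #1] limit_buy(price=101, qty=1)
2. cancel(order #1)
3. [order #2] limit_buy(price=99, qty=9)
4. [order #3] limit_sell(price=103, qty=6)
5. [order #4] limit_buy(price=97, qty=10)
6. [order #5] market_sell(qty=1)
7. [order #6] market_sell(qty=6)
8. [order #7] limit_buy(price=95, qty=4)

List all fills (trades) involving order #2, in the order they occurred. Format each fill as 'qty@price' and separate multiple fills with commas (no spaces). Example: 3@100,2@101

After op 1 [order #1] limit_buy(price=101, qty=1): fills=none; bids=[#1:1@101] asks=[-]
After op 2 cancel(order #1): fills=none; bids=[-] asks=[-]
After op 3 [order #2] limit_buy(price=99, qty=9): fills=none; bids=[#2:9@99] asks=[-]
After op 4 [order #3] limit_sell(price=103, qty=6): fills=none; bids=[#2:9@99] asks=[#3:6@103]
After op 5 [order #4] limit_buy(price=97, qty=10): fills=none; bids=[#2:9@99 #4:10@97] asks=[#3:6@103]
After op 6 [order #5] market_sell(qty=1): fills=#2x#5:1@99; bids=[#2:8@99 #4:10@97] asks=[#3:6@103]
After op 7 [order #6] market_sell(qty=6): fills=#2x#6:6@99; bids=[#2:2@99 #4:10@97] asks=[#3:6@103]
After op 8 [order #7] limit_buy(price=95, qty=4): fills=none; bids=[#2:2@99 #4:10@97 #7:4@95] asks=[#3:6@103]

Answer: 1@99,6@99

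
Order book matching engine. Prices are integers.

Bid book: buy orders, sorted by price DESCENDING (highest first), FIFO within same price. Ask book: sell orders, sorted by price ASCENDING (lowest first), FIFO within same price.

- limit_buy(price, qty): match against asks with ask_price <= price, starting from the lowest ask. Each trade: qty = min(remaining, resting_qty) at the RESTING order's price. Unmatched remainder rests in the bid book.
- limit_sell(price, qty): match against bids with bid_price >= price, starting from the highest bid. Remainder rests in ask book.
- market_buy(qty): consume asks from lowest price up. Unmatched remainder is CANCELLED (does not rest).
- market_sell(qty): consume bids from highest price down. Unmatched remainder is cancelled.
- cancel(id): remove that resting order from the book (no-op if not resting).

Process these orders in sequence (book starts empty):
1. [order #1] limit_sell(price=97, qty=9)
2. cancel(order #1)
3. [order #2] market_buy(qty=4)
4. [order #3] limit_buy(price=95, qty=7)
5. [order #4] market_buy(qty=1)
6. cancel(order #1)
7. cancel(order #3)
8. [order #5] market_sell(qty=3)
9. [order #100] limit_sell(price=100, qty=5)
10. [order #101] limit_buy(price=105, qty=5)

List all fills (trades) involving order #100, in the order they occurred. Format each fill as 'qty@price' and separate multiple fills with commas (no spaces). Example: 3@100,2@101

After op 1 [order #1] limit_sell(price=97, qty=9): fills=none; bids=[-] asks=[#1:9@97]
After op 2 cancel(order #1): fills=none; bids=[-] asks=[-]
After op 3 [order #2] market_buy(qty=4): fills=none; bids=[-] asks=[-]
After op 4 [order #3] limit_buy(price=95, qty=7): fills=none; bids=[#3:7@95] asks=[-]
After op 5 [order #4] market_buy(qty=1): fills=none; bids=[#3:7@95] asks=[-]
After op 6 cancel(order #1): fills=none; bids=[#3:7@95] asks=[-]
After op 7 cancel(order #3): fills=none; bids=[-] asks=[-]
After op 8 [order #5] market_sell(qty=3): fills=none; bids=[-] asks=[-]
After op 9 [order #100] limit_sell(price=100, qty=5): fills=none; bids=[-] asks=[#100:5@100]
After op 10 [order #101] limit_buy(price=105, qty=5): fills=#101x#100:5@100; bids=[-] asks=[-]

Answer: 5@100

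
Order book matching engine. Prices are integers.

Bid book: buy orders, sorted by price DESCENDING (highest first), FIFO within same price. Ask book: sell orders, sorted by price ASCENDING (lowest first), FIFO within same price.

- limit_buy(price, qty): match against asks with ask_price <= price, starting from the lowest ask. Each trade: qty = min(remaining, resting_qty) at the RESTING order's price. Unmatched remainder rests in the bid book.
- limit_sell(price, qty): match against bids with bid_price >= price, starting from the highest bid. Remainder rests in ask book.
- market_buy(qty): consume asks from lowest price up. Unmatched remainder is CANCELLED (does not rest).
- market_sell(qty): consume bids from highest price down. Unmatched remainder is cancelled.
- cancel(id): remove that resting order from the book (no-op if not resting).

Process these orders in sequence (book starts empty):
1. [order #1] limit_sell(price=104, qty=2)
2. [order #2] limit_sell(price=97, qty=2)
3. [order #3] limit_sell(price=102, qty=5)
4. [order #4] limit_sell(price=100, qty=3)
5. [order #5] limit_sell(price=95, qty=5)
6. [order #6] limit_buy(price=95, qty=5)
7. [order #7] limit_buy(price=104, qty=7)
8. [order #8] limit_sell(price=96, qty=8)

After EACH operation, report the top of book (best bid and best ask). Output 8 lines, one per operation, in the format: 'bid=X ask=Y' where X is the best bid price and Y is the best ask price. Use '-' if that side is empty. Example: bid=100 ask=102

After op 1 [order #1] limit_sell(price=104, qty=2): fills=none; bids=[-] asks=[#1:2@104]
After op 2 [order #2] limit_sell(price=97, qty=2): fills=none; bids=[-] asks=[#2:2@97 #1:2@104]
After op 3 [order #3] limit_sell(price=102, qty=5): fills=none; bids=[-] asks=[#2:2@97 #3:5@102 #1:2@104]
After op 4 [order #4] limit_sell(price=100, qty=3): fills=none; bids=[-] asks=[#2:2@97 #4:3@100 #3:5@102 #1:2@104]
After op 5 [order #5] limit_sell(price=95, qty=5): fills=none; bids=[-] asks=[#5:5@95 #2:2@97 #4:3@100 #3:5@102 #1:2@104]
After op 6 [order #6] limit_buy(price=95, qty=5): fills=#6x#5:5@95; bids=[-] asks=[#2:2@97 #4:3@100 #3:5@102 #1:2@104]
After op 7 [order #7] limit_buy(price=104, qty=7): fills=#7x#2:2@97 #7x#4:3@100 #7x#3:2@102; bids=[-] asks=[#3:3@102 #1:2@104]
After op 8 [order #8] limit_sell(price=96, qty=8): fills=none; bids=[-] asks=[#8:8@96 #3:3@102 #1:2@104]

Answer: bid=- ask=104
bid=- ask=97
bid=- ask=97
bid=- ask=97
bid=- ask=95
bid=- ask=97
bid=- ask=102
bid=- ask=96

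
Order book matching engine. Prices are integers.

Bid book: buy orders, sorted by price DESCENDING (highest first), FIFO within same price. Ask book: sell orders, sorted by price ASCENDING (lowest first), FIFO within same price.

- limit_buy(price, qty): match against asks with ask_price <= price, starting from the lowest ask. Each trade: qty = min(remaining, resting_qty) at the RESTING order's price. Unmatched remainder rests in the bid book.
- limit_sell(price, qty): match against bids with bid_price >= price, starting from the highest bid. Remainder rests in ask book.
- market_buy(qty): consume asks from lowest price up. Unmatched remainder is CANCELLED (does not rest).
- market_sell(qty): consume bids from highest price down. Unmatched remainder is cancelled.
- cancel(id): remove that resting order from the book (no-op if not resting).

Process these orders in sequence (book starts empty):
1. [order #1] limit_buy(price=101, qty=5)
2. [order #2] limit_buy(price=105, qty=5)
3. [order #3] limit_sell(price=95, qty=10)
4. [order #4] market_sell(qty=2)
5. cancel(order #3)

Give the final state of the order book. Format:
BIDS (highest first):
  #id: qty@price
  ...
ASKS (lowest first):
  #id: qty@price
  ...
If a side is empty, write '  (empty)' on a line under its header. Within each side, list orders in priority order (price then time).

Answer: BIDS (highest first):
  (empty)
ASKS (lowest first):
  (empty)

Derivation:
After op 1 [order #1] limit_buy(price=101, qty=5): fills=none; bids=[#1:5@101] asks=[-]
After op 2 [order #2] limit_buy(price=105, qty=5): fills=none; bids=[#2:5@105 #1:5@101] asks=[-]
After op 3 [order #3] limit_sell(price=95, qty=10): fills=#2x#3:5@105 #1x#3:5@101; bids=[-] asks=[-]
After op 4 [order #4] market_sell(qty=2): fills=none; bids=[-] asks=[-]
After op 5 cancel(order #3): fills=none; bids=[-] asks=[-]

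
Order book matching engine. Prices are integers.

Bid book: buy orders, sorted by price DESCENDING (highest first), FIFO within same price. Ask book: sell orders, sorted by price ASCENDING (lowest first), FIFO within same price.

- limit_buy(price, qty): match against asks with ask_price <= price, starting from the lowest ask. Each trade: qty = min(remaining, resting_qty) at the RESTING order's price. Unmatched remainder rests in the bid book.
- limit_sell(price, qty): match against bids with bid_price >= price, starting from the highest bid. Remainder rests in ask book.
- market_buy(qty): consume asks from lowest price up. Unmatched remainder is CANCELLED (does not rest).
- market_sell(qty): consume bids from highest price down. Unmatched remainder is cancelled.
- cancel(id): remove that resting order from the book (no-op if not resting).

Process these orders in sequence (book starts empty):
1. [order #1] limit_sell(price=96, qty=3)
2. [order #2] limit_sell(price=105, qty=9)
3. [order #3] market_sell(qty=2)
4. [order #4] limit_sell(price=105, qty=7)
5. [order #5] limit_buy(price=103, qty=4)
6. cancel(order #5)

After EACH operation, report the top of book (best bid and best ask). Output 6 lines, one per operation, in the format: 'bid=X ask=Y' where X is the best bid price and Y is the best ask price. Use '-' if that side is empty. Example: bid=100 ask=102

Answer: bid=- ask=96
bid=- ask=96
bid=- ask=96
bid=- ask=96
bid=103 ask=105
bid=- ask=105

Derivation:
After op 1 [order #1] limit_sell(price=96, qty=3): fills=none; bids=[-] asks=[#1:3@96]
After op 2 [order #2] limit_sell(price=105, qty=9): fills=none; bids=[-] asks=[#1:3@96 #2:9@105]
After op 3 [order #3] market_sell(qty=2): fills=none; bids=[-] asks=[#1:3@96 #2:9@105]
After op 4 [order #4] limit_sell(price=105, qty=7): fills=none; bids=[-] asks=[#1:3@96 #2:9@105 #4:7@105]
After op 5 [order #5] limit_buy(price=103, qty=4): fills=#5x#1:3@96; bids=[#5:1@103] asks=[#2:9@105 #4:7@105]
After op 6 cancel(order #5): fills=none; bids=[-] asks=[#2:9@105 #4:7@105]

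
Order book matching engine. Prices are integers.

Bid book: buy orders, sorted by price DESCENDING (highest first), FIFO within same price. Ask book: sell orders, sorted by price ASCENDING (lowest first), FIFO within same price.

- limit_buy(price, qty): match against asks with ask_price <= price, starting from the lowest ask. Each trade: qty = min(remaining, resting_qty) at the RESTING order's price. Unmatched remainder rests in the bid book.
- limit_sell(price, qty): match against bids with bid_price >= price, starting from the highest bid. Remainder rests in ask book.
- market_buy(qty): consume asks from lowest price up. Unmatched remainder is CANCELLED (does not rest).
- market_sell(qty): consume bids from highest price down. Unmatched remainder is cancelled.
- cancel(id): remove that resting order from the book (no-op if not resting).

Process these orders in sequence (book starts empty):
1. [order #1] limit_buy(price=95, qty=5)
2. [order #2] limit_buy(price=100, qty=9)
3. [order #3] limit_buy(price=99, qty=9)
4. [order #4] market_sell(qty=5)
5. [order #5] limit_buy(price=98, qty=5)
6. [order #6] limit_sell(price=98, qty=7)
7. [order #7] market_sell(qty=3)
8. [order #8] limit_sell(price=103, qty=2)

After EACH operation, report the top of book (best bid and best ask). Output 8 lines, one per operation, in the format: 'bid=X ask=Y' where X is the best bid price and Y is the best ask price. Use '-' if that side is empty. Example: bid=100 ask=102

Answer: bid=95 ask=-
bid=100 ask=-
bid=100 ask=-
bid=100 ask=-
bid=100 ask=-
bid=99 ask=-
bid=99 ask=-
bid=99 ask=103

Derivation:
After op 1 [order #1] limit_buy(price=95, qty=5): fills=none; bids=[#1:5@95] asks=[-]
After op 2 [order #2] limit_buy(price=100, qty=9): fills=none; bids=[#2:9@100 #1:5@95] asks=[-]
After op 3 [order #3] limit_buy(price=99, qty=9): fills=none; bids=[#2:9@100 #3:9@99 #1:5@95] asks=[-]
After op 4 [order #4] market_sell(qty=5): fills=#2x#4:5@100; bids=[#2:4@100 #3:9@99 #1:5@95] asks=[-]
After op 5 [order #5] limit_buy(price=98, qty=5): fills=none; bids=[#2:4@100 #3:9@99 #5:5@98 #1:5@95] asks=[-]
After op 6 [order #6] limit_sell(price=98, qty=7): fills=#2x#6:4@100 #3x#6:3@99; bids=[#3:6@99 #5:5@98 #1:5@95] asks=[-]
After op 7 [order #7] market_sell(qty=3): fills=#3x#7:3@99; bids=[#3:3@99 #5:5@98 #1:5@95] asks=[-]
After op 8 [order #8] limit_sell(price=103, qty=2): fills=none; bids=[#3:3@99 #5:5@98 #1:5@95] asks=[#8:2@103]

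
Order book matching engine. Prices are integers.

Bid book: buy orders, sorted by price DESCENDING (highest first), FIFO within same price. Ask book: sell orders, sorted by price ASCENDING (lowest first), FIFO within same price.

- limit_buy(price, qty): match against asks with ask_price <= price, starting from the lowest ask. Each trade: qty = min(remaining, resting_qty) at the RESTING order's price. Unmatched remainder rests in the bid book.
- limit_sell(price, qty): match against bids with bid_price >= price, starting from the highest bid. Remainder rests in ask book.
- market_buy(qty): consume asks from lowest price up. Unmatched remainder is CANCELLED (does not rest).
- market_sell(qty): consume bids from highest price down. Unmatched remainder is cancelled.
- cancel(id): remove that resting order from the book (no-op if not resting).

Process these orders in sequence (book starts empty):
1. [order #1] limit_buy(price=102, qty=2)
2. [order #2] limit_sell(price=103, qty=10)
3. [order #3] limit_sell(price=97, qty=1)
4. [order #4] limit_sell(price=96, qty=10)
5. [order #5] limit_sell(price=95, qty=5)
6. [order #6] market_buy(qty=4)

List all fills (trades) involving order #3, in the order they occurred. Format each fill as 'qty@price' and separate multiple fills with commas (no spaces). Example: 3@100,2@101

Answer: 1@102

Derivation:
After op 1 [order #1] limit_buy(price=102, qty=2): fills=none; bids=[#1:2@102] asks=[-]
After op 2 [order #2] limit_sell(price=103, qty=10): fills=none; bids=[#1:2@102] asks=[#2:10@103]
After op 3 [order #3] limit_sell(price=97, qty=1): fills=#1x#3:1@102; bids=[#1:1@102] asks=[#2:10@103]
After op 4 [order #4] limit_sell(price=96, qty=10): fills=#1x#4:1@102; bids=[-] asks=[#4:9@96 #2:10@103]
After op 5 [order #5] limit_sell(price=95, qty=5): fills=none; bids=[-] asks=[#5:5@95 #4:9@96 #2:10@103]
After op 6 [order #6] market_buy(qty=4): fills=#6x#5:4@95; bids=[-] asks=[#5:1@95 #4:9@96 #2:10@103]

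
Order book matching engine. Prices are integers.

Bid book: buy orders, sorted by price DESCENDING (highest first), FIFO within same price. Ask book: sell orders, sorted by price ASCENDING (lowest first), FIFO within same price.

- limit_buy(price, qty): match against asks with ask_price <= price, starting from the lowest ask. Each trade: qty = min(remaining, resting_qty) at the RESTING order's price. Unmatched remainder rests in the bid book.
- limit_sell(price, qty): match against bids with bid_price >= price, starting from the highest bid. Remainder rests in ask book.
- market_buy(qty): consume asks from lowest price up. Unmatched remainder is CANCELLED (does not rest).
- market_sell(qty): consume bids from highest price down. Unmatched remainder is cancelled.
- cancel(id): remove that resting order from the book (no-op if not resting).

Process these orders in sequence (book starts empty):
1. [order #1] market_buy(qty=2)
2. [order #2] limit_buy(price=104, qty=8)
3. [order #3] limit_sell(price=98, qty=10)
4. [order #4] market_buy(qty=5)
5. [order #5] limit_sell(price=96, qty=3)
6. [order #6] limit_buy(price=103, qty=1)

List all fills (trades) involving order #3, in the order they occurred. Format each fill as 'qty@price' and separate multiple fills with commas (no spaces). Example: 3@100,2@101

After op 1 [order #1] market_buy(qty=2): fills=none; bids=[-] asks=[-]
After op 2 [order #2] limit_buy(price=104, qty=8): fills=none; bids=[#2:8@104] asks=[-]
After op 3 [order #3] limit_sell(price=98, qty=10): fills=#2x#3:8@104; bids=[-] asks=[#3:2@98]
After op 4 [order #4] market_buy(qty=5): fills=#4x#3:2@98; bids=[-] asks=[-]
After op 5 [order #5] limit_sell(price=96, qty=3): fills=none; bids=[-] asks=[#5:3@96]
After op 6 [order #6] limit_buy(price=103, qty=1): fills=#6x#5:1@96; bids=[-] asks=[#5:2@96]

Answer: 8@104,2@98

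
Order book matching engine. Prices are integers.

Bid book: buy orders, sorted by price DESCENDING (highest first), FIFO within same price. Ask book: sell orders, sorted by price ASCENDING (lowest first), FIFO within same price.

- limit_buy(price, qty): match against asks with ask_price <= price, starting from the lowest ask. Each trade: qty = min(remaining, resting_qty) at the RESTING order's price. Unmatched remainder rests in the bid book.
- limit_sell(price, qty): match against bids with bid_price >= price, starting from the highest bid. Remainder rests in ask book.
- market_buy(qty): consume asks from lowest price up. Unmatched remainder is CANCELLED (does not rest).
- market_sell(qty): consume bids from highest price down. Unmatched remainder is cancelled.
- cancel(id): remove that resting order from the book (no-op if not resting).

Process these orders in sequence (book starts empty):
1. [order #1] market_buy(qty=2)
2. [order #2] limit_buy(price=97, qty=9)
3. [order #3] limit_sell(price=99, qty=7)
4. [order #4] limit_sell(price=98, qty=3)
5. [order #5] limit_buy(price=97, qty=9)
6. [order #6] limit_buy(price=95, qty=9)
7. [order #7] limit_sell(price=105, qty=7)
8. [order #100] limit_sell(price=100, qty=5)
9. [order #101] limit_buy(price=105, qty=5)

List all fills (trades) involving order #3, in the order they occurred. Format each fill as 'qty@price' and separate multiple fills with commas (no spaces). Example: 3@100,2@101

After op 1 [order #1] market_buy(qty=2): fills=none; bids=[-] asks=[-]
After op 2 [order #2] limit_buy(price=97, qty=9): fills=none; bids=[#2:9@97] asks=[-]
After op 3 [order #3] limit_sell(price=99, qty=7): fills=none; bids=[#2:9@97] asks=[#3:7@99]
After op 4 [order #4] limit_sell(price=98, qty=3): fills=none; bids=[#2:9@97] asks=[#4:3@98 #3:7@99]
After op 5 [order #5] limit_buy(price=97, qty=9): fills=none; bids=[#2:9@97 #5:9@97] asks=[#4:3@98 #3:7@99]
After op 6 [order #6] limit_buy(price=95, qty=9): fills=none; bids=[#2:9@97 #5:9@97 #6:9@95] asks=[#4:3@98 #3:7@99]
After op 7 [order #7] limit_sell(price=105, qty=7): fills=none; bids=[#2:9@97 #5:9@97 #6:9@95] asks=[#4:3@98 #3:7@99 #7:7@105]
After op 8 [order #100] limit_sell(price=100, qty=5): fills=none; bids=[#2:9@97 #5:9@97 #6:9@95] asks=[#4:3@98 #3:7@99 #100:5@100 #7:7@105]
After op 9 [order #101] limit_buy(price=105, qty=5): fills=#101x#4:3@98 #101x#3:2@99; bids=[#2:9@97 #5:9@97 #6:9@95] asks=[#3:5@99 #100:5@100 #7:7@105]

Answer: 2@99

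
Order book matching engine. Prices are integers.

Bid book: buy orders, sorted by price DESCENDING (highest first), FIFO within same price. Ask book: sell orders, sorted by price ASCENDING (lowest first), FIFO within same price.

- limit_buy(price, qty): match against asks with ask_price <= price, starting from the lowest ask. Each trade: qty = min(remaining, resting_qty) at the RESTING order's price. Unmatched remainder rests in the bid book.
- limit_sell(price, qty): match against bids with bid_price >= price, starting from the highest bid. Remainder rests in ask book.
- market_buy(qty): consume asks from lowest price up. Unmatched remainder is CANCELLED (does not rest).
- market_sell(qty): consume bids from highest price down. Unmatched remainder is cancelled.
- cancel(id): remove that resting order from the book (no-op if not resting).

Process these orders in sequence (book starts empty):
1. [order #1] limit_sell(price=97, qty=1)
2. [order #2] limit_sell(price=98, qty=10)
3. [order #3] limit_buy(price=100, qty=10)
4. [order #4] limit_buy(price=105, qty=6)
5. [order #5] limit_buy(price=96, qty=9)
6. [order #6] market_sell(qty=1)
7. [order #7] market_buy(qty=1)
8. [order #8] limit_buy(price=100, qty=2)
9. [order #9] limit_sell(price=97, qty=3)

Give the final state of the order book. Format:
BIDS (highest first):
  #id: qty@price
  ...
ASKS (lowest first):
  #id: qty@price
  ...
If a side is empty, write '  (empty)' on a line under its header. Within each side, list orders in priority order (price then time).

After op 1 [order #1] limit_sell(price=97, qty=1): fills=none; bids=[-] asks=[#1:1@97]
After op 2 [order #2] limit_sell(price=98, qty=10): fills=none; bids=[-] asks=[#1:1@97 #2:10@98]
After op 3 [order #3] limit_buy(price=100, qty=10): fills=#3x#1:1@97 #3x#2:9@98; bids=[-] asks=[#2:1@98]
After op 4 [order #4] limit_buy(price=105, qty=6): fills=#4x#2:1@98; bids=[#4:5@105] asks=[-]
After op 5 [order #5] limit_buy(price=96, qty=9): fills=none; bids=[#4:5@105 #5:9@96] asks=[-]
After op 6 [order #6] market_sell(qty=1): fills=#4x#6:1@105; bids=[#4:4@105 #5:9@96] asks=[-]
After op 7 [order #7] market_buy(qty=1): fills=none; bids=[#4:4@105 #5:9@96] asks=[-]
After op 8 [order #8] limit_buy(price=100, qty=2): fills=none; bids=[#4:4@105 #8:2@100 #5:9@96] asks=[-]
After op 9 [order #9] limit_sell(price=97, qty=3): fills=#4x#9:3@105; bids=[#4:1@105 #8:2@100 #5:9@96] asks=[-]

Answer: BIDS (highest first):
  #4: 1@105
  #8: 2@100
  #5: 9@96
ASKS (lowest first):
  (empty)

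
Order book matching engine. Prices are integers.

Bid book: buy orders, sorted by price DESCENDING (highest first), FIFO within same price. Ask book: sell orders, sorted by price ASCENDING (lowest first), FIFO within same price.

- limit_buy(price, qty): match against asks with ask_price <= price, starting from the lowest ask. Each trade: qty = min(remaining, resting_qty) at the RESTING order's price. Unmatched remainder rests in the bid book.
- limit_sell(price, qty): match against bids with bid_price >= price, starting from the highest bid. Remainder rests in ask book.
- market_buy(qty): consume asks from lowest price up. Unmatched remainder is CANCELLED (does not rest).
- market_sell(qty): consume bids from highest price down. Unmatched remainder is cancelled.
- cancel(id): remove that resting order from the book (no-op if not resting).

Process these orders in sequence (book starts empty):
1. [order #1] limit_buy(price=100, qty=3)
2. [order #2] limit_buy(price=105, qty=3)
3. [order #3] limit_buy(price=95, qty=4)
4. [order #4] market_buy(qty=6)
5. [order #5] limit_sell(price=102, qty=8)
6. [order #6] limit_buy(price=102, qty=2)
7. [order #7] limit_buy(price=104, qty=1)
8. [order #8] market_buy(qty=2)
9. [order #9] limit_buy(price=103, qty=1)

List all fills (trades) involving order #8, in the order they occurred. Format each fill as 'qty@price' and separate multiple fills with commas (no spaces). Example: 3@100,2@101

Answer: 2@102

Derivation:
After op 1 [order #1] limit_buy(price=100, qty=3): fills=none; bids=[#1:3@100] asks=[-]
After op 2 [order #2] limit_buy(price=105, qty=3): fills=none; bids=[#2:3@105 #1:3@100] asks=[-]
After op 3 [order #3] limit_buy(price=95, qty=4): fills=none; bids=[#2:3@105 #1:3@100 #3:4@95] asks=[-]
After op 4 [order #4] market_buy(qty=6): fills=none; bids=[#2:3@105 #1:3@100 #3:4@95] asks=[-]
After op 5 [order #5] limit_sell(price=102, qty=8): fills=#2x#5:3@105; bids=[#1:3@100 #3:4@95] asks=[#5:5@102]
After op 6 [order #6] limit_buy(price=102, qty=2): fills=#6x#5:2@102; bids=[#1:3@100 #3:4@95] asks=[#5:3@102]
After op 7 [order #7] limit_buy(price=104, qty=1): fills=#7x#5:1@102; bids=[#1:3@100 #3:4@95] asks=[#5:2@102]
After op 8 [order #8] market_buy(qty=2): fills=#8x#5:2@102; bids=[#1:3@100 #3:4@95] asks=[-]
After op 9 [order #9] limit_buy(price=103, qty=1): fills=none; bids=[#9:1@103 #1:3@100 #3:4@95] asks=[-]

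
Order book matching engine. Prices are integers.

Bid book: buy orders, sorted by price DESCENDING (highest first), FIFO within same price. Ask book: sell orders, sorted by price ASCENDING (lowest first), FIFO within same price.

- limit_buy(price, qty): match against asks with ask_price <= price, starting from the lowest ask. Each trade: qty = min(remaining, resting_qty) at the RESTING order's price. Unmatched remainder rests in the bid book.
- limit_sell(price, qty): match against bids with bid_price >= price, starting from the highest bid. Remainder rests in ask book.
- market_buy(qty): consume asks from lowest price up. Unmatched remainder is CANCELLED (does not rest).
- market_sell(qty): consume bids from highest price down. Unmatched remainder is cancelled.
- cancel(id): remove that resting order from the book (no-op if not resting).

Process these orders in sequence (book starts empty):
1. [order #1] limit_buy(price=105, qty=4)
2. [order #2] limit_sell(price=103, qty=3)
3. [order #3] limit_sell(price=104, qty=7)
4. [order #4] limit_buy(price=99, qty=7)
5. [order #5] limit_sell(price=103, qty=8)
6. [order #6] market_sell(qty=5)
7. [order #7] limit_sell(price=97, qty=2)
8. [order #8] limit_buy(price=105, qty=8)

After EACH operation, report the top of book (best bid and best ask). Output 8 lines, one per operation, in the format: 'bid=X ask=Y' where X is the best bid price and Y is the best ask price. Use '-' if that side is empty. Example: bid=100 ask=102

After op 1 [order #1] limit_buy(price=105, qty=4): fills=none; bids=[#1:4@105] asks=[-]
After op 2 [order #2] limit_sell(price=103, qty=3): fills=#1x#2:3@105; bids=[#1:1@105] asks=[-]
After op 3 [order #3] limit_sell(price=104, qty=7): fills=#1x#3:1@105; bids=[-] asks=[#3:6@104]
After op 4 [order #4] limit_buy(price=99, qty=7): fills=none; bids=[#4:7@99] asks=[#3:6@104]
After op 5 [order #5] limit_sell(price=103, qty=8): fills=none; bids=[#4:7@99] asks=[#5:8@103 #3:6@104]
After op 6 [order #6] market_sell(qty=5): fills=#4x#6:5@99; bids=[#4:2@99] asks=[#5:8@103 #3:6@104]
After op 7 [order #7] limit_sell(price=97, qty=2): fills=#4x#7:2@99; bids=[-] asks=[#5:8@103 #3:6@104]
After op 8 [order #8] limit_buy(price=105, qty=8): fills=#8x#5:8@103; bids=[-] asks=[#3:6@104]

Answer: bid=105 ask=-
bid=105 ask=-
bid=- ask=104
bid=99 ask=104
bid=99 ask=103
bid=99 ask=103
bid=- ask=103
bid=- ask=104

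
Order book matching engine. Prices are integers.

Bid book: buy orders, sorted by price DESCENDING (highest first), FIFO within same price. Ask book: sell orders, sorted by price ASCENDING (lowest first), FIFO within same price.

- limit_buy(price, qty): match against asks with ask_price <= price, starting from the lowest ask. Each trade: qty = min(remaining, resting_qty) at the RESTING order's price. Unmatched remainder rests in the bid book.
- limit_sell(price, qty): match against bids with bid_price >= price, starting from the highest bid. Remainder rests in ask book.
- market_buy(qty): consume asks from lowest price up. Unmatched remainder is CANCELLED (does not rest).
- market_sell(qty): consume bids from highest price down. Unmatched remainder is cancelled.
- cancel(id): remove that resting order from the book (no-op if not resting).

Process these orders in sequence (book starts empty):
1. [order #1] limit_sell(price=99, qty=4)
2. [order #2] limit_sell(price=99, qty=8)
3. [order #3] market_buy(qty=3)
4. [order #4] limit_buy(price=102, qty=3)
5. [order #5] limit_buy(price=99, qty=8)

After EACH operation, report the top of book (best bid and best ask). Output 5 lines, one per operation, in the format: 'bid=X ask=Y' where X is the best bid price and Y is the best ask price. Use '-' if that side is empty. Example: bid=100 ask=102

Answer: bid=- ask=99
bid=- ask=99
bid=- ask=99
bid=- ask=99
bid=99 ask=-

Derivation:
After op 1 [order #1] limit_sell(price=99, qty=4): fills=none; bids=[-] asks=[#1:4@99]
After op 2 [order #2] limit_sell(price=99, qty=8): fills=none; bids=[-] asks=[#1:4@99 #2:8@99]
After op 3 [order #3] market_buy(qty=3): fills=#3x#1:3@99; bids=[-] asks=[#1:1@99 #2:8@99]
After op 4 [order #4] limit_buy(price=102, qty=3): fills=#4x#1:1@99 #4x#2:2@99; bids=[-] asks=[#2:6@99]
After op 5 [order #5] limit_buy(price=99, qty=8): fills=#5x#2:6@99; bids=[#5:2@99] asks=[-]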